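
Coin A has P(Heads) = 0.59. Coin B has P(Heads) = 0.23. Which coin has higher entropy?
A

For binary distributions, entropy is maximized at p=0.5 and decreases as p moves toward 0 or 1.

H(A) = H(0.59) = 0.9765 bits
H(B) = H(0.23) = 0.7780 bits

Distribution A (p=0.59) is closer to uniform (p=0.5), so it has higher entropy.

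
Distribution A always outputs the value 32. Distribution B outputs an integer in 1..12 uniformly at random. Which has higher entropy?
B

A is deterministic, so H(A) = 0. B is uniform over 12 outcomes, so H(B) = log₂(12) = 3.585 bits. Any distribution with genuine randomness has higher entropy than a deterministic one.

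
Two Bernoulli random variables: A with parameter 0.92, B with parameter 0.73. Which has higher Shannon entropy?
B

For binary distributions, entropy is maximized at p=0.5 and decreases as p moves toward 0 or 1.

H(A) = H(0.92) = 0.4022 bits
H(B) = H(0.73) = 0.8415 bits

Distribution B (p=0.73) is closer to uniform (p=0.5), so it has higher entropy.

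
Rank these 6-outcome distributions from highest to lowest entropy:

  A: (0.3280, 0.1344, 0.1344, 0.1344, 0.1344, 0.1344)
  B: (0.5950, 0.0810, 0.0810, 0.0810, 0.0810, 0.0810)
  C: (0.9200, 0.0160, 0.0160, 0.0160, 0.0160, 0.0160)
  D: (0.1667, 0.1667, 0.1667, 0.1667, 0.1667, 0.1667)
D > A > B > C

Key insight: Entropy is maximized by uniform distributions and minimized by concentrated distributions.

Entropies:
  H(A) = 2.4732 bits
  H(B) = 1.9142 bits
  H(C) = 0.5879 bits
  H(D) = 2.5850 bits

Ranking: D > A > B > C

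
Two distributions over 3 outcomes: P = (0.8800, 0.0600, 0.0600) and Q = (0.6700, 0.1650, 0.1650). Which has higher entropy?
Q

P is highly concentrated on one outcome (88%), making it nearly deterministic. Q spreads its mass more evenly (max 67%). The more spread-out distribution has higher entropy: H(P) ≈ 0.649 bits, H(Q) ≈ 1.245 bits.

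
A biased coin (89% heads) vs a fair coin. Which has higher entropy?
Fair coin

The fair coin is uniform (p=0.5), maximizing binary entropy at 1 bit. The biased coin has H(0.89) ≈ 0.500 bits — its outcome is more predictable, so its entropy is lower.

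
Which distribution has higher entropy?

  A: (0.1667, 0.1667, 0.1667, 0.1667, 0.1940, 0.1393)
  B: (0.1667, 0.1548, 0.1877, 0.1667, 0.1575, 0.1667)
B

Both distributions are close to uniform, making this a harder comparison.

H(A) = 2.5785 bits
H(B) = 2.5821 bits

The distribution closer to uniform has higher entropy.
Answer: B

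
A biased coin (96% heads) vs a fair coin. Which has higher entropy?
Fair coin

The fair coin is uniform (p=0.5), maximizing binary entropy at 1 bit. The biased coin has H(0.96) ≈ 0.242 bits — its outcome is more predictable, so its entropy is lower.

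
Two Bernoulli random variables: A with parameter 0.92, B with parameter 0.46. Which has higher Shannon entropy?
B

For binary distributions, entropy is maximized at p=0.5 and decreases as p moves toward 0 or 1.

H(A) = H(0.92) = 0.4022 bits
H(B) = H(0.46) = 0.9954 bits

Distribution B (p=0.46) is closer to uniform (p=0.5), so it has higher entropy.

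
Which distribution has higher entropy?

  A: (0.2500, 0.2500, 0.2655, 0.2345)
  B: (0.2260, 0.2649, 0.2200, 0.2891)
A

Both distributions are close to uniform, making this a harder comparison.

H(A) = 1.9986 bits
H(B) = 1.9907 bits

The distribution closer to uniform has higher entropy.
Answer: A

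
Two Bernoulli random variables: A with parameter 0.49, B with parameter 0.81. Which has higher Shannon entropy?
A

For binary distributions, entropy is maximized at p=0.5 and decreases as p moves toward 0 or 1.

H(A) = H(0.49) = 0.9997 bits
H(B) = H(0.81) = 0.7015 bits

Distribution A (p=0.49) is closer to uniform (p=0.5), so it has higher entropy.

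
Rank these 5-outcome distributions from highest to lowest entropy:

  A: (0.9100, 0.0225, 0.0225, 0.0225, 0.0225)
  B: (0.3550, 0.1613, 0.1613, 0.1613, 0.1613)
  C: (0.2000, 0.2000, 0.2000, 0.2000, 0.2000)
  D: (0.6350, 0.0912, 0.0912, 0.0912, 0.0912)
C > B > D > A

Key insight: Entropy is maximized by uniform distributions and minimized by concentrated distributions.

Entropies:
  H(A) = 0.6165 bits
  H(B) = 2.2285 bits
  H(C) = 2.3219 bits
  H(D) = 1.6768 bits

Ranking: C > B > D > A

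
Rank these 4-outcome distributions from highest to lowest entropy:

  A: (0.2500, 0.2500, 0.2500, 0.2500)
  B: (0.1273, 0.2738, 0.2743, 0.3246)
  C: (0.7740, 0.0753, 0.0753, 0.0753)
A > B > C

Key insight: Entropy is maximized by uniform distributions and minimized by concentrated distributions.

- Uniform distributions have maximum entropy log₂(4) = 2.0000 bits
- The more "peaked" or concentrated a distribution, the lower its entropy

Entropies:
  H(A) = 2.0000 bits
  H(B) = 1.9290 bits
  H(C) = 1.1292 bits

Ranking: A > B > C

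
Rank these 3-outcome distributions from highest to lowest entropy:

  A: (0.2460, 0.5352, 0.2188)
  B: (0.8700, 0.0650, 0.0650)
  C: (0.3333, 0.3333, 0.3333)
C > A > B

Key insight: Entropy is maximized by uniform distributions and minimized by concentrated distributions.

- Uniform distributions have maximum entropy log₂(3) = 1.5850 bits
- The more "peaked" or concentrated a distribution, the lower its entropy

Entropies:
  H(A) = 1.4601 bits
  H(B) = 0.6874 bits
  H(C) = 1.5850 bits

Ranking: C > A > B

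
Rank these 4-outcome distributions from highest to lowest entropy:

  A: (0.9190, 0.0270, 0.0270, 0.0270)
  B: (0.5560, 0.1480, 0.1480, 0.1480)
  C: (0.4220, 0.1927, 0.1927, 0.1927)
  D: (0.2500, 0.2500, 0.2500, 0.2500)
D > C > B > A

Key insight: Entropy is maximized by uniform distributions and minimized by concentrated distributions.

Entropies:
  H(A) = 0.5341 bits
  H(B) = 1.6947 bits
  H(C) = 1.8985 bits
  H(D) = 2.0000 bits

Ranking: D > C > B > A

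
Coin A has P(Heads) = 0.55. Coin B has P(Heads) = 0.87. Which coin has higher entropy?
A

For binary distributions, entropy is maximized at p=0.5 and decreases as p moves toward 0 or 1.

H(A) = H(0.55) = 0.9928 bits
H(B) = H(0.87) = 0.5574 bits

Distribution A (p=0.55) is closer to uniform (p=0.5), so it has higher entropy.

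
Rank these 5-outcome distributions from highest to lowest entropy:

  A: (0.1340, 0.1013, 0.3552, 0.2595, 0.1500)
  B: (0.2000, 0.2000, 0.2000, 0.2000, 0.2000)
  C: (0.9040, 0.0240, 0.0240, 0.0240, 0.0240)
B > A > C

Key insight: Entropy is maximized by uniform distributions and minimized by concentrated distributions.

- Uniform distributions have maximum entropy log₂(5) = 2.3219 bits
- The more "peaked" or concentrated a distribution, the lower its entropy

Entropies:
  H(A) = 2.1691 bits
  H(B) = 2.3219 bits
  H(C) = 0.6482 bits

Ranking: B > A > C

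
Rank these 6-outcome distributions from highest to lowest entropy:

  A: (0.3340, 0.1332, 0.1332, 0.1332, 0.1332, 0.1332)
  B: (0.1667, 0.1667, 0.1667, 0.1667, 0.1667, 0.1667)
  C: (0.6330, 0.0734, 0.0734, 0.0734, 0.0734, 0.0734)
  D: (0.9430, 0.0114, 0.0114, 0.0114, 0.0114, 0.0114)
B > A > C > D

Key insight: Entropy is maximized by uniform distributions and minimized by concentrated distributions.

Entropies:
  H(A) = 2.4654 bits
  H(B) = 2.5850 bits
  H(C) = 1.8005 bits
  H(D) = 0.4478 bits

Ranking: B > A > C > D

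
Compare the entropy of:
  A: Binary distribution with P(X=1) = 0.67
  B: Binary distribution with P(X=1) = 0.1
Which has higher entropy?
A

For binary distributions, entropy is maximized at p=0.5 and decreases as p moves toward 0 or 1.

H(A) = H(0.67) = 0.9149 bits
H(B) = H(0.1) = 0.4690 bits

Distribution A (p=0.67) is closer to uniform (p=0.5), so it has higher entropy.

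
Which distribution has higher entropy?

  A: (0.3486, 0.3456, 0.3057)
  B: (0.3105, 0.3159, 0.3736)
A

Both distributions are close to uniform, making this a harder comparison.

H(A) = 1.5824 bits
H(B) = 1.5798 bits

The distribution closer to uniform has higher entropy.
Answer: A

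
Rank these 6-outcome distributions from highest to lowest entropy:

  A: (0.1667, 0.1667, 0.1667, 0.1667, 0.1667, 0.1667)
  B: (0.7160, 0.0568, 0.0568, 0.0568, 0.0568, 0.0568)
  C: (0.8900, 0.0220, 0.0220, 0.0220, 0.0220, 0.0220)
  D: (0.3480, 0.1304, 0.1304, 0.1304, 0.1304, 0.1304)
A > D > B > C

Key insight: Entropy is maximized by uniform distributions and minimized by concentrated distributions.

Entropies:
  H(A) = 2.5850 bits
  H(B) = 1.5203 bits
  H(C) = 0.7553 bits
  H(D) = 2.4462 bits

Ranking: A > D > B > C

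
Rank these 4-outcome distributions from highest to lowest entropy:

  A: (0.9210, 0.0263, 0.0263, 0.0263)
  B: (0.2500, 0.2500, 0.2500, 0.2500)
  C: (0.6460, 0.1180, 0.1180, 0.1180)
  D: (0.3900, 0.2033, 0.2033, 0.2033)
B > D > C > A

Key insight: Entropy is maximized by uniform distributions and minimized by concentrated distributions.

Entropies:
  H(A) = 0.5239 bits
  H(B) = 2.0000 bits
  H(C) = 1.4987 bits
  H(D) = 1.9316 bits

Ranking: B > D > C > A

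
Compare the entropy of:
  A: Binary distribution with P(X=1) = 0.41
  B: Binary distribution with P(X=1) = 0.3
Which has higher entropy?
A

For binary distributions, entropy is maximized at p=0.5 and decreases as p moves toward 0 or 1.

H(A) = H(0.41) = 0.9765 bits
H(B) = H(0.3) = 0.8813 bits

Distribution A (p=0.41) is closer to uniform (p=0.5), so it has higher entropy.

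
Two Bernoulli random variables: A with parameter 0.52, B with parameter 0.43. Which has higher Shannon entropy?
A

For binary distributions, entropy is maximized at p=0.5 and decreases as p moves toward 0 or 1.

H(A) = H(0.52) = 0.9988 bits
H(B) = H(0.43) = 0.9858 bits

Distribution A (p=0.52) is closer to uniform (p=0.5), so it has higher entropy.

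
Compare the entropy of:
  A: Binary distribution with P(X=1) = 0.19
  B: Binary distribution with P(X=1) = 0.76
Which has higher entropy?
B

For binary distributions, entropy is maximized at p=0.5 and decreases as p moves toward 0 or 1.

H(A) = H(0.19) = 0.7015 bits
H(B) = H(0.76) = 0.7950 bits

Distribution B (p=0.76) is closer to uniform (p=0.5), so it has higher entropy.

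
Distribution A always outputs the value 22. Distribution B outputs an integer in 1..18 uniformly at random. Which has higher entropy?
B

A is deterministic, so H(A) = 0. B is uniform over 18 outcomes, so H(B) = log₂(18) = 4.170 bits. Any distribution with genuine randomness has higher entropy than a deterministic one.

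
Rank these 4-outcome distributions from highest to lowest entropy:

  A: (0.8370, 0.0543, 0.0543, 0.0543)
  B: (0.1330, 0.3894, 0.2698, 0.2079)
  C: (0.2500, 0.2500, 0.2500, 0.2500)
C > B > A

Key insight: Entropy is maximized by uniform distributions and minimized by concentrated distributions.

- Uniform distributions have maximum entropy log₂(4) = 2.0000 bits
- The more "peaked" or concentrated a distribution, the lower its entropy

Entropies:
  H(A) = 0.8998 bits
  H(B) = 1.8979 bits
  H(C) = 2.0000 bits

Ranking: C > B > A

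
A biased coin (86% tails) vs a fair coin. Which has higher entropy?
Fair coin

The fair coin is uniform (p=0.5), maximizing binary entropy at 1 bit. The biased coin has H(0.86) ≈ 0.584 bits — its outcome is more predictable, so its entropy is lower.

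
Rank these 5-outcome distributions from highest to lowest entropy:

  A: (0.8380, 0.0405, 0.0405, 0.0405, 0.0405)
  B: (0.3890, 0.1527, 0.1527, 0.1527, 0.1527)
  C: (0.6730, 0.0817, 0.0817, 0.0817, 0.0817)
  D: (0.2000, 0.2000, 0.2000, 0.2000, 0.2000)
D > B > C > A

Key insight: Entropy is maximized by uniform distributions and minimized by concentrated distributions.

Entropies:
  H(A) = 0.9631 bits
  H(B) = 2.1862 bits
  H(C) = 1.5658 bits
  H(D) = 2.3219 bits

Ranking: D > B > C > A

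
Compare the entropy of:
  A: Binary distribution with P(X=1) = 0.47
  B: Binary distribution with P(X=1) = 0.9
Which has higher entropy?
A

For binary distributions, entropy is maximized at p=0.5 and decreases as p moves toward 0 or 1.

H(A) = H(0.47) = 0.9974 bits
H(B) = H(0.9) = 0.4690 bits

Distribution A (p=0.47) is closer to uniform (p=0.5), so it has higher entropy.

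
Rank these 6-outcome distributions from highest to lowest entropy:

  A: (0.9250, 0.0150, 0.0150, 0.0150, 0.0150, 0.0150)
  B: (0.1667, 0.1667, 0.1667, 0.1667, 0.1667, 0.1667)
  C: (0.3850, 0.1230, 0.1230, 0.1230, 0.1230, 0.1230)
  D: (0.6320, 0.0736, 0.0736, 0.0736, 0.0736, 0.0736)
B > C > D > A

Key insight: Entropy is maximized by uniform distributions and minimized by concentrated distributions.

Entropies:
  H(A) = 0.5585 bits
  H(B) = 2.5850 bits
  H(C) = 2.3895 bits
  H(D) = 1.8036 bits

Ranking: B > C > D > A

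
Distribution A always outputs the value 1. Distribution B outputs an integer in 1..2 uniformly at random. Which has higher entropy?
B

A is deterministic, so H(A) = 0. B is uniform over 2 outcomes, so H(B) = log₂(2) = 1.000 bits. Any distribution with genuine randomness has higher entropy than a deterministic one.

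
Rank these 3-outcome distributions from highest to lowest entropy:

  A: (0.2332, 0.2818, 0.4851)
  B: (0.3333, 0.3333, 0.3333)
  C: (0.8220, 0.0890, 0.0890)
B > A > C

Key insight: Entropy is maximized by uniform distributions and minimized by concentrated distributions.

- Uniform distributions have maximum entropy log₂(3) = 1.5850 bits
- The more "peaked" or concentrated a distribution, the lower its entropy

Entropies:
  H(A) = 1.5110 bits
  H(B) = 1.5850 bits
  H(C) = 0.8537 bits

Ranking: B > A > C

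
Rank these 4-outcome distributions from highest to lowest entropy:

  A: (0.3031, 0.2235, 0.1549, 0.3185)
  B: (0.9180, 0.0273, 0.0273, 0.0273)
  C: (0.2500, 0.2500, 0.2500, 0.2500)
C > A > B

Key insight: Entropy is maximized by uniform distributions and minimized by concentrated distributions.

- Uniform distributions have maximum entropy log₂(4) = 2.0000 bits
- The more "peaked" or concentrated a distribution, the lower its entropy

Entropies:
  H(A) = 1.9476 bits
  H(B) = 0.5392 bits
  H(C) = 2.0000 bits

Ranking: C > A > B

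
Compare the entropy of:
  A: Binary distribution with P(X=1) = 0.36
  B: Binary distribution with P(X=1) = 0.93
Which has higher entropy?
A

For binary distributions, entropy is maximized at p=0.5 and decreases as p moves toward 0 or 1.

H(A) = H(0.36) = 0.9427 bits
H(B) = H(0.93) = 0.3659 bits

Distribution A (p=0.36) is closer to uniform (p=0.5), so it has higher entropy.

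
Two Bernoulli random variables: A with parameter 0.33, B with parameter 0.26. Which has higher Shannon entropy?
A

For binary distributions, entropy is maximized at p=0.5 and decreases as p moves toward 0 or 1.

H(A) = H(0.33) = 0.9149 bits
H(B) = H(0.26) = 0.8267 bits

Distribution A (p=0.33) is closer to uniform (p=0.5), so it has higher entropy.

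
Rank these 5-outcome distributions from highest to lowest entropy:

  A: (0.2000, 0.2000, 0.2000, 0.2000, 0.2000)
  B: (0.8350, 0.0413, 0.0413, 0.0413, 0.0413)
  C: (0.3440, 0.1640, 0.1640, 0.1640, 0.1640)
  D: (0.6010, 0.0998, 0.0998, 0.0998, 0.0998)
A > C > D > B

Key insight: Entropy is maximized by uniform distributions and minimized by concentrated distributions.

Entropies:
  H(A) = 2.3219 bits
  H(B) = 0.9761 bits
  H(C) = 2.2406 bits
  H(D) = 1.7684 bits

Ranking: A > C > D > B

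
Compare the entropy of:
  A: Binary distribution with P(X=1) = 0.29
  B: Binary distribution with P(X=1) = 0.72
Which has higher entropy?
A

For binary distributions, entropy is maximized at p=0.5 and decreases as p moves toward 0 or 1.

H(A) = H(0.29) = 0.8687 bits
H(B) = H(0.72) = 0.8555 bits

Distribution A (p=0.29) is closer to uniform (p=0.5), so it has higher entropy.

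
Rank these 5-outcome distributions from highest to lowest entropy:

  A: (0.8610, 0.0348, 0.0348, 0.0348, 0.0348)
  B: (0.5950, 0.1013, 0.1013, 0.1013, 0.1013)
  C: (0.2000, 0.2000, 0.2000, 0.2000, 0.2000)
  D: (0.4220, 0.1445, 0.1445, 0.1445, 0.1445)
C > D > B > A

Key insight: Entropy is maximized by uniform distributions and minimized by concentrated distributions.

Entropies:
  H(A) = 0.8596 bits
  H(B) = 1.7838 bits
  H(C) = 2.3219 bits
  H(D) = 2.1384 bits

Ranking: C > D > B > A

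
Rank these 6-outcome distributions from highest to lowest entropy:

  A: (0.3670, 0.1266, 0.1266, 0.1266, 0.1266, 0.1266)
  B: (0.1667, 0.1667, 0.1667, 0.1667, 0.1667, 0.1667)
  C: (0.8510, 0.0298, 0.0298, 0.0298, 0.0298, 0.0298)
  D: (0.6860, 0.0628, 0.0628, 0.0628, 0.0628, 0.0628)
B > A > D > C

Key insight: Entropy is maximized by uniform distributions and minimized by concentrated distributions.

Entropies:
  H(A) = 2.4181 bits
  H(B) = 2.5850 bits
  H(C) = 0.9533 bits
  H(D) = 1.6268 bits

Ranking: B > A > D > C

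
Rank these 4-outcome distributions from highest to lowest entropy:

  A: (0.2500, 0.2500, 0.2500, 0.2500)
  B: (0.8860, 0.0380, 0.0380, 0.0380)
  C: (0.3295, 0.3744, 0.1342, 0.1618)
A > C > B

Key insight: Entropy is maximized by uniform distributions and minimized by concentrated distributions.

- Uniform distributions have maximum entropy log₂(4) = 2.0000 bits
- The more "peaked" or concentrated a distribution, the lower its entropy

Entropies:
  H(A) = 2.0000 bits
  H(B) = 0.6926 bits
  H(C) = 1.8725 bits

Ranking: A > C > B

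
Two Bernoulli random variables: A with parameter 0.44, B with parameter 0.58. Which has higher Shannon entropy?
A

For binary distributions, entropy is maximized at p=0.5 and decreases as p moves toward 0 or 1.

H(A) = H(0.44) = 0.9896 bits
H(B) = H(0.58) = 0.9815 bits

Distribution A (p=0.44) is closer to uniform (p=0.5), so it has higher entropy.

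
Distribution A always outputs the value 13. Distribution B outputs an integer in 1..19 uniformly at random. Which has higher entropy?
B

A is deterministic, so H(A) = 0. B is uniform over 19 outcomes, so H(B) = log₂(19) = 4.248 bits. Any distribution with genuine randomness has higher entropy than a deterministic one.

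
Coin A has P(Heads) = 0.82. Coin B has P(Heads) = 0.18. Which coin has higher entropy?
Equal

For binary distributions, entropy is maximized at p=0.5 and decreases as p moves toward 0 or 1.

H(A) = H(0.82) = 0.6801 bits
H(B) = H(0.18) = 0.6801 bits

Both distributions are equally far from uniform (|0.82-0.5| = |0.18-0.5|), so they have the same entropy.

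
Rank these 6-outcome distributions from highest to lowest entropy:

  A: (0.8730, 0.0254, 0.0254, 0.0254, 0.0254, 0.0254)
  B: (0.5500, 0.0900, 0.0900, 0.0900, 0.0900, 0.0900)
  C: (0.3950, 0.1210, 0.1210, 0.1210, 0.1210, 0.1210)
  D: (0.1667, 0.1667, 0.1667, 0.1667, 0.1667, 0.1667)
D > C > B > A

Key insight: Entropy is maximized by uniform distributions and minimized by concentrated distributions.

Entropies:
  H(A) = 0.8440 bits
  H(B) = 2.0376 bits
  H(C) = 2.3727 bits
  H(D) = 2.5850 bits

Ranking: D > C > B > A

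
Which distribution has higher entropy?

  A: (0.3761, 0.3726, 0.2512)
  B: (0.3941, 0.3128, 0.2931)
B

Both distributions are close to uniform, making this a harder comparison.

H(A) = 1.5620 bits
H(B) = 1.5728 bits

The distribution closer to uniform has higher entropy.
Answer: B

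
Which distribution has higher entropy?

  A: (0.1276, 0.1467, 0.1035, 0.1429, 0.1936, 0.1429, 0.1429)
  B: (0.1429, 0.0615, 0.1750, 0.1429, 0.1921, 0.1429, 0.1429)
A

Both distributions are close to uniform, making this a harder comparison.

H(A) = 2.7857 bits
H(B) = 2.7488 bits

The distribution closer to uniform has higher entropy.
Answer: A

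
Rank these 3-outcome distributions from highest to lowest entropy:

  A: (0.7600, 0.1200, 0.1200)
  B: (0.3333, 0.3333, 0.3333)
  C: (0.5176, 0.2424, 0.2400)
B > C > A

Key insight: Entropy is maximized by uniform distributions and minimized by concentrated distributions.

- Uniform distributions have maximum entropy log₂(3) = 1.5850 bits
- The more "peaked" or concentrated a distribution, the lower its entropy

Entropies:
  H(A) = 1.0350 bits
  H(B) = 1.5850 bits
  H(C) = 1.4814 bits

Ranking: B > C > A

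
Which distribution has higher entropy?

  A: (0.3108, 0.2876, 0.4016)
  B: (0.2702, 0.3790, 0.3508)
B

Both distributions are close to uniform, making this a harder comparison.

H(A) = 1.5696 bits
H(B) = 1.5708 bits

The distribution closer to uniform has higher entropy.
Answer: B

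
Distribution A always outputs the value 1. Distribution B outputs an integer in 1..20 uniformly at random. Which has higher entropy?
B

A is deterministic, so H(A) = 0. B is uniform over 20 outcomes, so H(B) = log₂(20) = 4.322 bits. Any distribution with genuine randomness has higher entropy than a deterministic one.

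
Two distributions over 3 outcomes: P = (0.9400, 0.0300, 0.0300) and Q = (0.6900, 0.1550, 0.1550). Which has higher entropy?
Q

P is highly concentrated on one outcome (94%), making it nearly deterministic. Q spreads its mass more evenly (max 69%). The more spread-out distribution has higher entropy: H(P) ≈ 0.387 bits, H(Q) ≈ 1.203 bits.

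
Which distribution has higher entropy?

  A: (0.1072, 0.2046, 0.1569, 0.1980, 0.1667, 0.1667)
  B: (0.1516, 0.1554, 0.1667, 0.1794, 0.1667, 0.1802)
B

Both distributions are close to uniform, making this a harder comparison.

H(A) = 2.5572 bits
H(B) = 2.5819 bits

The distribution closer to uniform has higher entropy.
Answer: B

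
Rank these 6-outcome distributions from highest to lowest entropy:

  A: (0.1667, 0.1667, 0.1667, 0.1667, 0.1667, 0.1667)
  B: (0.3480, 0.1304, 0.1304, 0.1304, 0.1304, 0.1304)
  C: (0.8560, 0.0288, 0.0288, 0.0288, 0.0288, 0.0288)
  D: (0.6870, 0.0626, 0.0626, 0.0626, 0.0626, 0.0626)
A > B > D > C

Key insight: Entropy is maximized by uniform distributions and minimized by concentrated distributions.

Entropies:
  H(A) = 2.5850 bits
  H(B) = 2.4462 bits
  H(C) = 0.9290 bits
  H(D) = 1.6234 bits

Ranking: A > B > D > C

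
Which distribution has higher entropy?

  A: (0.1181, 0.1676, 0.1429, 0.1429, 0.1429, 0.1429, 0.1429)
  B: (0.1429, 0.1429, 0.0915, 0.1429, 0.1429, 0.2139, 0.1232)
A

Both distributions are close to uniform, making this a harder comparison.

H(A) = 2.8011 bits
H(B) = 2.7680 bits

The distribution closer to uniform has higher entropy.
Answer: A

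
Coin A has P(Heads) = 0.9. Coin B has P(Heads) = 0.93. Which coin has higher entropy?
A

For binary distributions, entropy is maximized at p=0.5 and decreases as p moves toward 0 or 1.

H(A) = H(0.9) = 0.4690 bits
H(B) = H(0.93) = 0.3659 bits

Distribution A (p=0.9) is closer to uniform (p=0.5), so it has higher entropy.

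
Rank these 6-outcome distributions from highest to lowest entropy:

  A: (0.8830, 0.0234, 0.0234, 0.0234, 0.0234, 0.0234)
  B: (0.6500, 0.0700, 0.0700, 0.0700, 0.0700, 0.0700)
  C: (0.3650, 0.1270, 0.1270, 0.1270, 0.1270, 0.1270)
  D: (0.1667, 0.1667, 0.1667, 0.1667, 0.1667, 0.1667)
D > C > B > A

Key insight: Entropy is maximized by uniform distributions and minimized by concentrated distributions.

Entropies:
  H(A) = 0.7923 bits
  H(B) = 1.7467 bits
  H(C) = 2.4212 bits
  H(D) = 2.5850 bits

Ranking: D > C > B > A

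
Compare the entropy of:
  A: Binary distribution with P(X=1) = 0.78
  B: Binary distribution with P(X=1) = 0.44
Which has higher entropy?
B

For binary distributions, entropy is maximized at p=0.5 and decreases as p moves toward 0 or 1.

H(A) = H(0.78) = 0.7602 bits
H(B) = H(0.44) = 0.9896 bits

Distribution B (p=0.44) is closer to uniform (p=0.5), so it has higher entropy.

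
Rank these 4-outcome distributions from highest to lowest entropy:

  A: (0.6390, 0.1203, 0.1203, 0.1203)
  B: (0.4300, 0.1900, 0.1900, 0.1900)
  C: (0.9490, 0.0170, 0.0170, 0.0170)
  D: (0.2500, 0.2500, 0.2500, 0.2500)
D > B > A > C

Key insight: Entropy is maximized by uniform distributions and minimized by concentrated distributions.

Entropies:
  H(A) = 1.5157 bits
  H(B) = 1.8892 bits
  H(C) = 0.3715 bits
  H(D) = 2.0000 bits

Ranking: D > B > A > C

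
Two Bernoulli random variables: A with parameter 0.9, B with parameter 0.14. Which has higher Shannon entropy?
B

For binary distributions, entropy is maximized at p=0.5 and decreases as p moves toward 0 or 1.

H(A) = H(0.9) = 0.4690 bits
H(B) = H(0.14) = 0.5842 bits

Distribution B (p=0.14) is closer to uniform (p=0.5), so it has higher entropy.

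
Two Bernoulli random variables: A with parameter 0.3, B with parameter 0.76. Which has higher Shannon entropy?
A

For binary distributions, entropy is maximized at p=0.5 and decreases as p moves toward 0 or 1.

H(A) = H(0.3) = 0.8813 bits
H(B) = H(0.76) = 0.7950 bits

Distribution A (p=0.3) is closer to uniform (p=0.5), so it has higher entropy.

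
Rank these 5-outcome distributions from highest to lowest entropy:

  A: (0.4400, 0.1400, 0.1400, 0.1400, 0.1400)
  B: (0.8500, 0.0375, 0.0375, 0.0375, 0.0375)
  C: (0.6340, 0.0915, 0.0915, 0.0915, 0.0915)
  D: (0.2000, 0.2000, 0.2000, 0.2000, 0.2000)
D > A > C > B

Key insight: Entropy is maximized by uniform distributions and minimized by concentrated distributions.

Entropies:
  H(A) = 2.1096 bits
  H(B) = 0.9098 bits
  H(C) = 1.6796 bits
  H(D) = 2.3219 bits

Ranking: D > A > C > B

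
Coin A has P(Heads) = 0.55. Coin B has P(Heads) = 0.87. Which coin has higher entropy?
A

For binary distributions, entropy is maximized at p=0.5 and decreases as p moves toward 0 or 1.

H(A) = H(0.55) = 0.9928 bits
H(B) = H(0.87) = 0.5574 bits

Distribution A (p=0.55) is closer to uniform (p=0.5), so it has higher entropy.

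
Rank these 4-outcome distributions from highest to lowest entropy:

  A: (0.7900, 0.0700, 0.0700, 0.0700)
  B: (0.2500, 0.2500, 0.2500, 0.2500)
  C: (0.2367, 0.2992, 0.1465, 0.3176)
B > C > A

Key insight: Entropy is maximized by uniform distributions and minimized by concentrated distributions.

- Uniform distributions have maximum entropy log₂(4) = 2.0000 bits
- The more "peaked" or concentrated a distribution, the lower its entropy

Entropies:
  H(A) = 1.0743 bits
  H(B) = 2.0000 bits
  H(C) = 1.9444 bits

Ranking: B > C > A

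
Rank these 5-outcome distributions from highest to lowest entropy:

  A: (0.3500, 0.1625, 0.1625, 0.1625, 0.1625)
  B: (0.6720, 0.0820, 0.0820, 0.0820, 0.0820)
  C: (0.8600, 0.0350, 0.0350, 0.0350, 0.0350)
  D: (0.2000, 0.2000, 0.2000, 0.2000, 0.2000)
D > A > B > C

Key insight: Entropy is maximized by uniform distributions and minimized by concentrated distributions.

Entropies:
  H(A) = 2.2341 bits
  H(B) = 1.5689 bits
  H(C) = 0.8642 bits
  H(D) = 2.3219 bits

Ranking: D > A > B > C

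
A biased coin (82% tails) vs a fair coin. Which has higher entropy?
Fair coin

The fair coin is uniform (p=0.5), maximizing binary entropy at 1 bit. The biased coin has H(0.82) ≈ 0.680 bits — its outcome is more predictable, so its entropy is lower.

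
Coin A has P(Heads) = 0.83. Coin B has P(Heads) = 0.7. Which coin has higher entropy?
B

For binary distributions, entropy is maximized at p=0.5 and decreases as p moves toward 0 or 1.

H(A) = H(0.83) = 0.6577 bits
H(B) = H(0.7) = 0.8813 bits

Distribution B (p=0.7) is closer to uniform (p=0.5), so it has higher entropy.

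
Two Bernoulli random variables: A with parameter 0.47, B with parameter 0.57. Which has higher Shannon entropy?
A

For binary distributions, entropy is maximized at p=0.5 and decreases as p moves toward 0 or 1.

H(A) = H(0.47) = 0.9974 bits
H(B) = H(0.57) = 0.9858 bits

Distribution A (p=0.47) is closer to uniform (p=0.5), so it has higher entropy.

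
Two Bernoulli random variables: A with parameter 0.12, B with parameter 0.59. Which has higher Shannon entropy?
B

For binary distributions, entropy is maximized at p=0.5 and decreases as p moves toward 0 or 1.

H(A) = H(0.12) = 0.5294 bits
H(B) = H(0.59) = 0.9765 bits

Distribution B (p=0.59) is closer to uniform (p=0.5), so it has higher entropy.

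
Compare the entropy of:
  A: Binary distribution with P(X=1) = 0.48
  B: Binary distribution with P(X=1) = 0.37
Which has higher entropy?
A

For binary distributions, entropy is maximized at p=0.5 and decreases as p moves toward 0 or 1.

H(A) = H(0.48) = 0.9988 bits
H(B) = H(0.37) = 0.9507 bits

Distribution A (p=0.48) is closer to uniform (p=0.5), so it has higher entropy.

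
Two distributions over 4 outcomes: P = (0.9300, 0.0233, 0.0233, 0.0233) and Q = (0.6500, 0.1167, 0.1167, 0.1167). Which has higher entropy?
Q

P is highly concentrated on one outcome (93%), making it nearly deterministic. Q spreads its mass more evenly (max 65%). The more spread-out distribution has higher entropy: H(P) ≈ 0.477 bits, H(Q) ≈ 1.489 bits.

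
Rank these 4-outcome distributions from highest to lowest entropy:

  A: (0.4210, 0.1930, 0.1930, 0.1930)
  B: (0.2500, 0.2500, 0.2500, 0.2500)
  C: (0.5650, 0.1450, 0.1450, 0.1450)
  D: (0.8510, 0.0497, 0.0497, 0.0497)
B > A > C > D

Key insight: Entropy is maximized by uniform distributions and minimized by concentrated distributions.

Entropies:
  H(A) = 1.8996 bits
  H(B) = 2.0000 bits
  H(C) = 1.6772 bits
  H(D) = 0.8435 bits

Ranking: B > A > C > D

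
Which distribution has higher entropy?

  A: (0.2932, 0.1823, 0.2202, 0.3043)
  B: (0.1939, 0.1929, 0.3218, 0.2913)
A

Both distributions are close to uniform, making this a harder comparison.

H(A) = 1.9697 bits
H(B) = 1.9616 bits

The distribution closer to uniform has higher entropy.
Answer: A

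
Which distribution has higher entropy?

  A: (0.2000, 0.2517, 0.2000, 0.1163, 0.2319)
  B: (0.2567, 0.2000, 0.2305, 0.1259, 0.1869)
B

Both distributions are close to uniform, making this a harder comparison.

H(A) = 2.2798 bits
H(B) = 2.2847 bits

The distribution closer to uniform has higher entropy.
Answer: B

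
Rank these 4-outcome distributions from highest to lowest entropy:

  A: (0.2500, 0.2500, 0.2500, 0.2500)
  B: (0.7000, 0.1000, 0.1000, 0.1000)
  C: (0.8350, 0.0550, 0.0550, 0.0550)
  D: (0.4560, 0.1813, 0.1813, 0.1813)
A > D > B > C

Key insight: Entropy is maximized by uniform distributions and minimized by concentrated distributions.

Entropies:
  H(A) = 2.0000 bits
  H(B) = 1.3568 bits
  H(C) = 0.9077 bits
  H(D) = 1.8566 bits

Ranking: A > D > B > C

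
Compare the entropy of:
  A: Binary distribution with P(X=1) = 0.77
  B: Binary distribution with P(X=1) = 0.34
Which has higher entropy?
B

For binary distributions, entropy is maximized at p=0.5 and decreases as p moves toward 0 or 1.

H(A) = H(0.77) = 0.7780 bits
H(B) = H(0.34) = 0.9248 bits

Distribution B (p=0.34) is closer to uniform (p=0.5), so it has higher entropy.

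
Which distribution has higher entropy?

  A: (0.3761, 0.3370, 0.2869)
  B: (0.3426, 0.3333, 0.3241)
B

Both distributions are close to uniform, making this a harder comparison.

H(A) = 1.5762 bits
H(B) = 1.5846 bits

The distribution closer to uniform has higher entropy.
Answer: B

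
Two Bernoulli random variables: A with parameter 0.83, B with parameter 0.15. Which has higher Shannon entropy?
A

For binary distributions, entropy is maximized at p=0.5 and decreases as p moves toward 0 or 1.

H(A) = H(0.83) = 0.6577 bits
H(B) = H(0.15) = 0.6098 bits

Distribution A (p=0.83) is closer to uniform (p=0.5), so it has higher entropy.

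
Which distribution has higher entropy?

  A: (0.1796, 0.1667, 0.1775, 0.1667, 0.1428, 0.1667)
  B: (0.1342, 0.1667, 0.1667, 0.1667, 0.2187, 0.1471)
A

Both distributions are close to uniform, making this a harder comparison.

H(A) = 2.5812 bits
H(B) = 2.5677 bits

The distribution closer to uniform has higher entropy.
Answer: A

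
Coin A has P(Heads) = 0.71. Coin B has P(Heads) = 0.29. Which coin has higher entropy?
Equal

For binary distributions, entropy is maximized at p=0.5 and decreases as p moves toward 0 or 1.

H(A) = H(0.71) = 0.8687 bits
H(B) = H(0.29) = 0.8687 bits

Both distributions are equally far from uniform (|0.71-0.5| = |0.29-0.5|), so they have the same entropy.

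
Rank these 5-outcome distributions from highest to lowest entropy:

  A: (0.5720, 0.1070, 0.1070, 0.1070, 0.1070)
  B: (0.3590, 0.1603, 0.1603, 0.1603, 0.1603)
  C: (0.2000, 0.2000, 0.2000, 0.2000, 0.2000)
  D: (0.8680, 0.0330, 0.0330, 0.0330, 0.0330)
C > B > A > D

Key insight: Entropy is maximized by uniform distributions and minimized by concentrated distributions.

Entropies:
  H(A) = 1.8410 bits
  H(B) = 2.2238 bits
  H(C) = 2.3219 bits
  H(D) = 0.8269 bits

Ranking: C > B > A > D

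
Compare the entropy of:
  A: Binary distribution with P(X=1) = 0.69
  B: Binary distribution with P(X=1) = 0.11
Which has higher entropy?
A

For binary distributions, entropy is maximized at p=0.5 and decreases as p moves toward 0 or 1.

H(A) = H(0.69) = 0.8932 bits
H(B) = H(0.11) = 0.4999 bits

Distribution A (p=0.69) is closer to uniform (p=0.5), so it has higher entropy.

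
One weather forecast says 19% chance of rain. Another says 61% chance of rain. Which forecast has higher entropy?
61% forecast

Treat each forecast as a Bernoulli distribution. Binary entropy is maximized at p=0.5 and falls off symmetrically toward 0 or 1. The 61% forecast is closer to 50%, so it is more uncertain. H(19%) ≈ 0.701 bits, H(61%) ≈ 0.965 bits.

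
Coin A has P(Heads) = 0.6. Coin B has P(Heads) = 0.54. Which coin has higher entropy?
B

For binary distributions, entropy is maximized at p=0.5 and decreases as p moves toward 0 or 1.

H(A) = H(0.6) = 0.9710 bits
H(B) = H(0.54) = 0.9954 bits

Distribution B (p=0.54) is closer to uniform (p=0.5), so it has higher entropy.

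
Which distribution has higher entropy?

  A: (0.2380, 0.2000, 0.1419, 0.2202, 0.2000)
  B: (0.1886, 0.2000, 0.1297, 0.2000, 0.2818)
A

Both distributions are close to uniform, making this a harder comparison.

H(A) = 2.3020 bits
H(B) = 2.2797 bits

The distribution closer to uniform has higher entropy.
Answer: A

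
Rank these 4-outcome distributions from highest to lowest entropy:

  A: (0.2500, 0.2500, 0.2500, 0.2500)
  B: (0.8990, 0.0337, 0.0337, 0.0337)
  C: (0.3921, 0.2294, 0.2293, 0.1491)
A > C > B

Key insight: Entropy is maximized by uniform distributions and minimized by concentrated distributions.

- Uniform distributions have maximum entropy log₂(4) = 2.0000 bits
- The more "peaked" or concentrated a distribution, the lower its entropy

Entropies:
  H(A) = 2.0000 bits
  H(B) = 0.6322 bits
  H(C) = 1.9135 bits

Ranking: A > C > B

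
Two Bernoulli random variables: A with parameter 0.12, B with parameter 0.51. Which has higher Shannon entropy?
B

For binary distributions, entropy is maximized at p=0.5 and decreases as p moves toward 0 or 1.

H(A) = H(0.12) = 0.5294 bits
H(B) = H(0.51) = 0.9997 bits

Distribution B (p=0.51) is closer to uniform (p=0.5), so it has higher entropy.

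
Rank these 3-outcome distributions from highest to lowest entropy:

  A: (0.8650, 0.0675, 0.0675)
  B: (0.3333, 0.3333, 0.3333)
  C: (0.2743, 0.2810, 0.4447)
B > C > A

Key insight: Entropy is maximized by uniform distributions and minimized by concentrated distributions.

- Uniform distributions have maximum entropy log₂(3) = 1.5850 bits
- The more "peaked" or concentrated a distribution, the lower its entropy

Entropies:
  H(A) = 0.7060 bits
  H(B) = 1.5850 bits
  H(C) = 1.5464 bits

Ranking: B > C > A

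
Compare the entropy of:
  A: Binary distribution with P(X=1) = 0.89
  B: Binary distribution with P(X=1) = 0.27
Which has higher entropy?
B

For binary distributions, entropy is maximized at p=0.5 and decreases as p moves toward 0 or 1.

H(A) = H(0.89) = 0.4999 bits
H(B) = H(0.27) = 0.8415 bits

Distribution B (p=0.27) is closer to uniform (p=0.5), so it has higher entropy.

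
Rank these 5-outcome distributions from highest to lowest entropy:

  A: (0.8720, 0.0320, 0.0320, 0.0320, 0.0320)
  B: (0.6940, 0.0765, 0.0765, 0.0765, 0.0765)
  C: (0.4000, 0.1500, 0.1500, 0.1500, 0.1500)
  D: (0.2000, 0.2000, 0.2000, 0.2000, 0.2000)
D > C > B > A

Key insight: Entropy is maximized by uniform distributions and minimized by concentrated distributions.

Entropies:
  H(A) = 0.8079 bits
  H(B) = 1.5005 bits
  H(C) = 2.1710 bits
  H(D) = 2.3219 bits

Ranking: D > C > B > A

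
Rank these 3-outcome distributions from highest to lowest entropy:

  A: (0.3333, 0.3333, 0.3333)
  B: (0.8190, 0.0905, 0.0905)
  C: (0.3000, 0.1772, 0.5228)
A > C > B

Key insight: Entropy is maximized by uniform distributions and minimized by concentrated distributions.

- Uniform distributions have maximum entropy log₂(3) = 1.5850 bits
- The more "peaked" or concentrated a distribution, the lower its entropy

Entropies:
  H(A) = 1.5850 bits
  H(B) = 0.8633 bits
  H(C) = 1.4526 bits

Ranking: A > C > B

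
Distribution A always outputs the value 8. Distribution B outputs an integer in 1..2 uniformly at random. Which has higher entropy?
B

A is deterministic, so H(A) = 0. B is uniform over 2 outcomes, so H(B) = log₂(2) = 1.000 bits. Any distribution with genuine randomness has higher entropy than a deterministic one.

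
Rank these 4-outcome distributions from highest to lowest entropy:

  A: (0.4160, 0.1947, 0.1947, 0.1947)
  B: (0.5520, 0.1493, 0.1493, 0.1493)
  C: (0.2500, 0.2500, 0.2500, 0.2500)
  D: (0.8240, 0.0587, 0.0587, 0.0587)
C > A > B > D

Key insight: Entropy is maximized by uniform distributions and minimized by concentrated distributions.

Entropies:
  H(A) = 1.9052 bits
  H(B) = 1.7022 bits
  H(C) = 2.0000 bits
  H(D) = 0.9502 bits

Ranking: C > A > B > D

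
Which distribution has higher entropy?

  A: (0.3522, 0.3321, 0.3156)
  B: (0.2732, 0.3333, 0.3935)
A

Both distributions are close to uniform, making this a harder comparison.

H(A) = 1.5835 bits
H(B) = 1.5692 bits

The distribution closer to uniform has higher entropy.
Answer: A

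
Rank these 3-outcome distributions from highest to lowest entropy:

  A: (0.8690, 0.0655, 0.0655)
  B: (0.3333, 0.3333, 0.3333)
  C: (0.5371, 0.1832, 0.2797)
B > C > A

Key insight: Entropy is maximized by uniform distributions and minimized by concentrated distributions.

- Uniform distributions have maximum entropy log₂(3) = 1.5850 bits
- The more "peaked" or concentrated a distribution, the lower its entropy

Entropies:
  H(A) = 0.6912 bits
  H(B) = 1.5850 bits
  H(C) = 1.4443 bits

Ranking: B > C > A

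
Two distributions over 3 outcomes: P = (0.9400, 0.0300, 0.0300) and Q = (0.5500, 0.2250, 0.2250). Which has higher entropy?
Q

P is highly concentrated on one outcome (94%), making it nearly deterministic. Q spreads its mass more evenly (max 55%). The more spread-out distribution has higher entropy: H(P) ≈ 0.387 bits, H(Q) ≈ 1.443 bits.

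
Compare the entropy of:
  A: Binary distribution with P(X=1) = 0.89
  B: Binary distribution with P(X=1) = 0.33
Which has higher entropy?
B

For binary distributions, entropy is maximized at p=0.5 and decreases as p moves toward 0 or 1.

H(A) = H(0.89) = 0.4999 bits
H(B) = H(0.33) = 0.9149 bits

Distribution B (p=0.33) is closer to uniform (p=0.5), so it has higher entropy.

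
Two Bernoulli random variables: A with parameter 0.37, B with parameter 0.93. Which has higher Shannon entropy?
A

For binary distributions, entropy is maximized at p=0.5 and decreases as p moves toward 0 or 1.

H(A) = H(0.37) = 0.9507 bits
H(B) = H(0.93) = 0.3659 bits

Distribution A (p=0.37) is closer to uniform (p=0.5), so it has higher entropy.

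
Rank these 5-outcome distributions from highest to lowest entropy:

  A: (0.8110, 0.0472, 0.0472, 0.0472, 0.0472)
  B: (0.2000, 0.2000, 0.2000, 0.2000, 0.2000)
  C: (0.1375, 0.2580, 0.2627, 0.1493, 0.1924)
B > C > A

Key insight: Entropy is maximized by uniform distributions and minimized by concentrated distributions.

- Uniform distributions have maximum entropy log₂(5) = 2.3219 bits
- The more "peaked" or concentrated a distribution, the lower its entropy

Entropies:
  H(A) = 1.0774 bits
  H(B) = 2.3219 bits
  H(C) = 2.2717 bits

Ranking: B > C > A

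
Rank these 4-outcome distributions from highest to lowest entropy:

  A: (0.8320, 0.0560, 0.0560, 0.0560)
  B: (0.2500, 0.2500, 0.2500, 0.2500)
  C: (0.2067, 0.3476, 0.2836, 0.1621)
B > C > A

Key insight: Entropy is maximized by uniform distributions and minimized by concentrated distributions.

- Uniform distributions have maximum entropy log₂(4) = 2.0000 bits
- The more "peaked" or concentrated a distribution, the lower its entropy

Entropies:
  H(A) = 0.9194 bits
  H(B) = 2.0000 bits
  H(C) = 1.9412 bits

Ranking: B > C > A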